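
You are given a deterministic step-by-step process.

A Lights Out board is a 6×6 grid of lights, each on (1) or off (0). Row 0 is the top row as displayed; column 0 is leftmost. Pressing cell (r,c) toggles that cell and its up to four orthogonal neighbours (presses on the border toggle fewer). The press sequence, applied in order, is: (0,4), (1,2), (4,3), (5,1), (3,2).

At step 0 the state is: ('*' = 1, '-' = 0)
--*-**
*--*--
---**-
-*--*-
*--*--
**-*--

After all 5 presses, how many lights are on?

k=0  --*-**
*--*--
---**-
-*--*-
*--*--
**-*--
k=1  --**--
*--**-
---**-
-*--*-
*--*--
**-*--
k=2  ---*--
***-*-
--***-
-*--*-
*--*--
**-*--
k=3  ---*--
***-*-
--***-
-*-**-
*-*-*-
**----
k=4  ---*--
***-*-
--***-
-*-**-
***-*-
--*---
k=5  ---*--
***-*-
---**-
--*-*-
**--*-
--*---

13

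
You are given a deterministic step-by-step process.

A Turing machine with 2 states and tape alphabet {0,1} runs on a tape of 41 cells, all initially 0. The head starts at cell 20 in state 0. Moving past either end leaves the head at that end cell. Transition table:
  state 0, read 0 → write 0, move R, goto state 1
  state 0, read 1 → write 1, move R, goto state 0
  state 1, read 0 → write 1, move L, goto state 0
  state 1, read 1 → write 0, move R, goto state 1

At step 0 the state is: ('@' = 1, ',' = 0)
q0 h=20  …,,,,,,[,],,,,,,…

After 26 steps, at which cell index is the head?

28

0) q0 h=20  …,,,,,,[,],,,,,,…
1) q1 h=21  …,,,,,,[,],,,,,,…
2) q0 h=20  …,,,,,,[,]@,,,,,…
3) q1 h=21  …,,,,,,[@],,,,,,…
4) q1 h=22  …,,,,,,[,],,,,,,…
5) q0 h=21  …,,,,,,[,]@,,,,,…
6) q1 h=22  …,,,,,,[@],,,,,,…
7) q1 h=23  …,,,,,,[,],,,,,,…
8) q0 h=22  …,,,,,,[,]@,,,,,…
9) q1 h=23  …,,,,,,[@],,,,,,…
10) q1 h=24  …,,,,,,[,],,,,,,…
11) q0 h=23  …,,,,,,[,]@,,,,,…
12) q1 h=24  …,,,,,,[@],,,,,,…
13) q1 h=25  …,,,,,,[,],,,,,,…
14) q0 h=24  …,,,,,,[,]@,,,,,…
15) q1 h=25  …,,,,,,[@],,,,,,…
16) q1 h=26  …,,,,,,[,],,,,,,…
17) q0 h=25  …,,,,,,[,]@,,,,,…
18) q1 h=26  …,,,,,,[@],,,,,,…
19) q1 h=27  …,,,,,,[,],,,,,,…
20) q0 h=26  …,,,,,,[,]@,,,,,…
21) q1 h=27  …,,,,,,[@],,,,,,…
22) q1 h=28  …,,,,,,[,],,,,,,…
23) q0 h=27  …,,,,,,[,]@,,,,,…
24) q1 h=28  …,,,,,,[@],,,,,,…
25) q1 h=29  …,,,,,,[,],,,,,,…
26) q0 h=28  …,,,,,,[,]@,,,,,…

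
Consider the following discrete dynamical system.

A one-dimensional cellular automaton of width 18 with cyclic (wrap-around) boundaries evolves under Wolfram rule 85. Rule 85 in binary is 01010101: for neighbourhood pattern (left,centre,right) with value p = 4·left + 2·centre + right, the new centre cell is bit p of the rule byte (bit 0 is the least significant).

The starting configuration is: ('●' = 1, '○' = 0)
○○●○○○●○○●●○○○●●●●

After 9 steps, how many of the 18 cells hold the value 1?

10

[0] ○○●○○○●○○●●○○○●●●●
[1] ●○●●●○●●○○●●●○○○○●
[2] ●○○○●○○●●○○○●●●●○○
[3] ●●●○●●○○●●●○○○○●●○
[4] ○○●○○●●○○○●●●●○○●○
[5] ●○●●○○●●●○○○○●●○●●
[6] ●○○●●○○○●●●●○○●○○○
[7] ●●○○●●●○○○○●●○●●●○
[8] ○●●○○○●●●●○○●○○○●○
[9] ○○●●●○○○○●●○●●●○●●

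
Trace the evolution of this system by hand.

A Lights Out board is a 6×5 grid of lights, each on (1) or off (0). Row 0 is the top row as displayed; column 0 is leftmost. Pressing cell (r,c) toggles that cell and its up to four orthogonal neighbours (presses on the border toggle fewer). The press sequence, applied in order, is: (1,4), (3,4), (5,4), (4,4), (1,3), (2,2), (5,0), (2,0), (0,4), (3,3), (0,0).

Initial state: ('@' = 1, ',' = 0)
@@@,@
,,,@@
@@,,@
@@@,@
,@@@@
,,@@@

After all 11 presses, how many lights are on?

step 0: @@@,@
,,,@@
@@,,@
@@@,@
,@@@@
,,@@@
step 1: @@@,,
,,,,,
@@,,,
@@@,@
,@@@@
,,@@@
step 2: @@@,,
,,,,,
@@,,@
@@@@,
,@@@,
,,@@@
step 3: @@@,,
,,,,,
@@,,@
@@@@,
,@@@@
,,@,,
step 4: @@@,,
,,,,,
@@,,@
@@@@@
,@@,,
,,@,@
step 5: @@@@,
,,@@@
@@,@@
@@@@@
,@@,,
,,@,@
step 6: @@@@,
,,,@@
@,@,@
@@,@@
,@@,,
,,@,@
step 7: @@@@,
,,,@@
@,@,@
@@,@@
@@@,,
@@@,@
step 8: @@@@,
@,,@@
,@@,@
,@,@@
@@@,,
@@@,@
step 9: @@@,@
@,,@,
,@@,@
,@,@@
@@@,,
@@@,@
step 10: @@@,@
@,,@,
,@@@@
,@@,,
@@@@,
@@@,@
step 11: ,,@,@
,,,@,
,@@@@
,@@,,
@@@@,
@@@,@

17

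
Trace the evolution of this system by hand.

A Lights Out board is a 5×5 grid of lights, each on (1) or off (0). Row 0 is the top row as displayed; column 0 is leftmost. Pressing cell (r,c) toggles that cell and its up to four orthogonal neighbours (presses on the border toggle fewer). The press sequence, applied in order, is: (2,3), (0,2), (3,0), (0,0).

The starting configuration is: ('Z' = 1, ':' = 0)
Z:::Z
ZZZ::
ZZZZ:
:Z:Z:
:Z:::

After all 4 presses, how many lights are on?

10

[0] Z:::Z
ZZZ::
ZZZZ:
:Z:Z:
:Z:::
[1] Z:::Z
ZZZZ:
ZZ::Z
:Z:::
:Z:::
[2] ZZZZZ
ZZ:Z:
ZZ::Z
:Z:::
:Z:::
[3] ZZZZZ
ZZ:Z:
:Z::Z
Z::::
ZZ:::
[4] ::ZZZ
:Z:Z:
:Z::Z
Z::::
ZZ:::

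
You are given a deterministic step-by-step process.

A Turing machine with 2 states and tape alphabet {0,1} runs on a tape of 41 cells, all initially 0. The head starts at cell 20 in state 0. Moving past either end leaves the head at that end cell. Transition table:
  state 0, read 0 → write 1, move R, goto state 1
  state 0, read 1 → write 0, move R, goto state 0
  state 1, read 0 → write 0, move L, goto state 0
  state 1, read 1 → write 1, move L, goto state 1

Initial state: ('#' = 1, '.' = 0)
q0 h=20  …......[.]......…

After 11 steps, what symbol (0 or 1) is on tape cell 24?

[0] q0 h=20  …......[.]......…
[1] q1 h=21  ….....#[.]......…
[2] q0 h=20  …......[#]......…
[3] q0 h=21  …......[.]......…
[4] q1 h=22  ….....#[.]......…
[5] q0 h=21  …......[#]......…
[6] q0 h=22  …......[.]......…
[7] q1 h=23  ….....#[.]......…
[8] q0 h=22  …......[#]......…
[9] q0 h=23  …......[.]......…
[10] q1 h=24  ….....#[.]......…
[11] q0 h=23  …......[#]......…

0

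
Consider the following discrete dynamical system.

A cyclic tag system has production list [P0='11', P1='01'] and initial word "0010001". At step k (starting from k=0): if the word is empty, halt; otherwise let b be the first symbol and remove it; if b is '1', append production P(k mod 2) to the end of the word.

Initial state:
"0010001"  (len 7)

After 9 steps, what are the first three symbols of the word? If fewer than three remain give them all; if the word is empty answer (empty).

0) "0010001"  (len 7)
1) "010001"  (len 6)
2) "10001"  (len 5)
3) "000111"  (len 6)
4) "00111"  (len 5)
5) "0111"  (len 4)
6) "111"  (len 3)
7) "1111"  (len 4)
8) "11101"  (len 5)
9) "110111"  (len 6)

110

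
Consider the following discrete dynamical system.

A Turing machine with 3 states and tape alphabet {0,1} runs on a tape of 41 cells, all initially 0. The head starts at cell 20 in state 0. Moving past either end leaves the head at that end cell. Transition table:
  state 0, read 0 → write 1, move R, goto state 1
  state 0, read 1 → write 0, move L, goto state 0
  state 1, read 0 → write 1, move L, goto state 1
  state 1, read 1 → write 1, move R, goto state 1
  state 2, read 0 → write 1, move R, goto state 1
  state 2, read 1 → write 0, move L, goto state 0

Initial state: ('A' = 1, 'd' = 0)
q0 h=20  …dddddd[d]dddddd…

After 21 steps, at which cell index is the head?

[0] q0 h=20  …dddddd[d]dddddd…
[1] q1 h=21  …dddddA[d]dddddd…
[2] q1 h=20  …dddddd[A]Addddd…
[3] q1 h=21  …dddddA[A]dddddd…
[4] q1 h=22  …ddddAA[d]dddddd…
[5] q1 h=21  …dddddA[A]Addddd…
[6] q1 h=22  …ddddAA[A]dddddd…
[7] q1 h=23  …dddAAA[d]dddddd…
[8] q1 h=22  …ddddAA[A]Addddd…
[9] q1 h=23  …dddAAA[A]dddddd…
[10] q1 h=24  …ddAAAA[d]dddddd…
[11] q1 h=23  …dddAAA[A]Addddd…
[12] q1 h=24  …ddAAAA[A]dddddd…
[13] q1 h=25  …dAAAAA[d]dddddd…
[14] q1 h=24  …ddAAAA[A]Addddd…
[15] q1 h=25  …dAAAAA[A]dddddd…
[16] q1 h=26  …AAAAAA[d]dddddd…
[17] q1 h=25  …dAAAAA[A]Addddd…
[18] q1 h=26  …AAAAAA[A]dddddd…
[19] q1 h=27  …AAAAAA[d]dddddd…
[20] q1 h=26  …AAAAAA[A]Addddd…
[21] q1 h=27  …AAAAAA[A]dddddd…

27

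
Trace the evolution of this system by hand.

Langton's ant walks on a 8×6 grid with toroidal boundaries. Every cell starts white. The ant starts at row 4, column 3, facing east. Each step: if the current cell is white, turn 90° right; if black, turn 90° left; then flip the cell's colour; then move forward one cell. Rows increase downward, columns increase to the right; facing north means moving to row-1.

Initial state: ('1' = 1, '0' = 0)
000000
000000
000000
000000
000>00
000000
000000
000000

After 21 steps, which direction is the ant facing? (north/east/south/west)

k=0  000000
000000
000000
000000
000>00
000000
000000
000000
k=1  000000
000000
000000
000000
000100
000v00
000000
000000
k=2  000000
000000
000000
000000
000100
00<100
000000
000000
k=3  000000
000000
000000
000000
00^100
001100
000000
000000
k=4  000000
000000
000000
000000
001>00
001100
000000
000000
k=5  000000
000000
000000
000^00
001000
001100
000000
000000
k=6  000000
000000
000000
0001>0
001000
001100
000000
000000
k=7  000000
000000
000000
000110
0010v0
001100
000000
000000
k=8  000000
000000
000000
000110
001<10
001100
000000
000000
k=9  000000
000000
000000
000^10
001110
001100
000000
000000
k=10  000000
000000
000000
00<010
001110
001100
000000
000000
k=11  000000
000000
00^000
001010
001110
001100
000000
000000
k=12  000000
000000
001>00
001010
001110
001100
000000
000000
k=13  000000
000000
001100
001v10
001110
001100
000000
000000
k=14  000000
000000
001100
00<110
001110
001100
000000
000000
k=15  000000
000000
001100
000110
00v110
001100
000000
000000
k=16  000000
000000
001100
000110
000>10
001100
000000
000000
k=17  000000
000000
001100
000^10
000010
001100
000000
000000
k=18  000000
000000
001100
00<010
000010
001100
000000
000000
k=19  000000
000000
00^100
001010
000010
001100
000000
000000
k=20  000000
000000
0<0100
001010
000010
001100
000000
000000
k=21  000000
0^0000
010100
001010
000010
001100
000000
000000

north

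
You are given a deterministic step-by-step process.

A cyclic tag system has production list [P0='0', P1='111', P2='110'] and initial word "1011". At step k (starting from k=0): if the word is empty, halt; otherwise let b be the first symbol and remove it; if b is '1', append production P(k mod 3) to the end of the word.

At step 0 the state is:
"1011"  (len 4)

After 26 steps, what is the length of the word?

step 0: "1011"  (len 4)
step 1: "0110"  (len 4)
step 2: "110"  (len 3)
step 3: "10110"  (len 5)
step 4: "01100"  (len 5)
step 5: "1100"  (len 4)
step 6: "100110"  (len 6)
step 7: "001100"  (len 6)
step 8: "01100"  (len 5)
step 9: "1100"  (len 4)
step 10: "1000"  (len 4)
step 11: "000111"  (len 6)
step 12: "00111"  (len 5)
step 13: "0111"  (len 4)
step 14: "111"  (len 3)
step 15: "11110"  (len 5)
step 16: "11100"  (len 5)
step 17: "1100111"  (len 7)
step 18: "100111110"  (len 9)
step 19: "001111100"  (len 9)
step 20: "01111100"  (len 8)
step 21: "1111100"  (len 7)
step 22: "1111000"  (len 7)
step 23: "111000111"  (len 9)
step 24: "11000111110"  (len 11)
step 25: "10001111100"  (len 11)
step 26: "0001111100111"  (len 13)

13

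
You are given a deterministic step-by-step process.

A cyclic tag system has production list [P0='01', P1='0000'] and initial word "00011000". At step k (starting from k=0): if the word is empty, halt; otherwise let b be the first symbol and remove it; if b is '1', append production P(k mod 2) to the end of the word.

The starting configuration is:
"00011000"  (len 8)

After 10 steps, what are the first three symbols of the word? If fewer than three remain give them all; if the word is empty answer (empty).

000

step 0: "00011000"  (len 8)
step 1: "0011000"  (len 7)
step 2: "011000"  (len 6)
step 3: "11000"  (len 5)
step 4: "10000000"  (len 8)
step 5: "000000001"  (len 9)
step 6: "00000001"  (len 8)
step 7: "0000001"  (len 7)
step 8: "000001"  (len 6)
step 9: "00001"  (len 5)
step 10: "0001"  (len 4)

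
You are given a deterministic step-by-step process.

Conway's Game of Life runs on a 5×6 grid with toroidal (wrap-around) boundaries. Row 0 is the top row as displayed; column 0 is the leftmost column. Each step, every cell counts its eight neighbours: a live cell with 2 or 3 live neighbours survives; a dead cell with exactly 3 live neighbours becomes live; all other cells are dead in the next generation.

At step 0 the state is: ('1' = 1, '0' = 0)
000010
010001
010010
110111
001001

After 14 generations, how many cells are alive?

7

step 0: 000010
010001
010010
110111
001001
step 1: 100011
100011
010100
010100
011000
step 2: 000110
010100
010101
110100
011111
step 3: 110001
100100
010100
000000
010001
step 4: 011011
000011
001000
101000
010001
step 5: 011100
111011
010101
101000
000111
step 6: 000000
000001
000100
111000
100011
step 7: 100010
000000
111000
111110
100001
step 8: 100000
100001
100001
000110
001000
step 9: 110001
010000
100000
000111
000100
step 10: 111000
010001
100011
000111
001100
step 11: 100100
001010
000100
101000
100001
step 12: 110110
001010
011100
110001
100001
step 13: 111110
100011
000111
000011
001000
step 14: 101010
000000
000100
000001
101000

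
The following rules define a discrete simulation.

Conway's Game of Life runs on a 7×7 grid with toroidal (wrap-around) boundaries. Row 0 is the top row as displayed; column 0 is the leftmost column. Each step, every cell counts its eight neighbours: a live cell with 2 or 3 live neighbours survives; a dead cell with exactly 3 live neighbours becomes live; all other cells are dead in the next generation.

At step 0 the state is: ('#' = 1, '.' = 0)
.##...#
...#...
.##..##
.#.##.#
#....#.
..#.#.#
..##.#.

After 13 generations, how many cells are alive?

13

[0] .##...#
...#...
.##..##
.#.##.#
#....#.
..#.#.#
..##.#.
[1] .#..#..
...#.##
.#...##
.#.##..
###....
.##.#.#
#...###
[2] ...#...
..#...#
...#..#
...####
....##.
..#.#..
..#.#.#
[3] ..##.#.
..##...
#.##..#
...#..#
......#
....#..
..#.##.
[4] .#...#.
......#
##..#.#
..##.##
.....#.
...##..
..#..#.
[5] .....##
.#....#
.####..
.###...
..#..##
...###.
..##.#.
[6] #.#.###
.#.##.#
....#..
#....#.
.#...##
.......
..##...
[7] #.....#
.##...#
#..##.#
#...##.
#....##
..#....
.######
[8] ....#..
.###...
..###..
.#.#...
##..##.
..#....
.######
[9] #......
.#.....
....#..
##...#.
##.##..
.......
.##.##.
[10] #.#....
.......
##.....
####.##
###.#.#
#....#.
.#.....
[11] .#.....
#......
.......
...###.
....#..
..#..#.
##....#
[12] .#....#
.......
....#..
...###.
.......
##...##
###...#
[13] .##...#
.......
...###.
...###.
#......
..#..#.
..#....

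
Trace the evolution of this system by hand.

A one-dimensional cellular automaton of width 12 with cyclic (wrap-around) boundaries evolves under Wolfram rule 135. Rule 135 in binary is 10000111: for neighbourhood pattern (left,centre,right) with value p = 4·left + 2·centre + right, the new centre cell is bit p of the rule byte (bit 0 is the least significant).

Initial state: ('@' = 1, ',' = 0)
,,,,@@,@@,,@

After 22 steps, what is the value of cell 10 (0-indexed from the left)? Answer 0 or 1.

gen 0: ,,,,@@,@@,,@
gen 1: ,@@@,,,,,,@@
gen 2: ,,@,,@@@@@,,
gen 3: @@@,@,@@@,,@
gen 4: @@,,@,,@,,@,
gen 5: ,,,@@,@@,@@,
gen 6: @@@,,,,,,,,,
gen 7: ,@,,@@@@@@@@
gen 8: ,@,@,@@@@@@,
gen 9: @@,@,,@@@@,,
gen 10: ,,,@,@,@@,,@
gen 11: ,@@@,@,,,,@@
gen 12: ,,@,,@,@@@,,
gen 13: @@@,@@,,@,,@
gen 14: @@,,,,,@@,@,
gen 15: ,,,@@@@,,,@,
gen 16: @@@,@@,,@@@,
gen 17: ,@,,,,,@,@,,
gen 18: @@,@@@@@,@,@
gen 19: @,,,@@@,,@,,
gen 20: @,@@,@,,@@,@
gen 21: ,,,,,@,@,,,,
gen 22: @@@@@@,@,@@@

1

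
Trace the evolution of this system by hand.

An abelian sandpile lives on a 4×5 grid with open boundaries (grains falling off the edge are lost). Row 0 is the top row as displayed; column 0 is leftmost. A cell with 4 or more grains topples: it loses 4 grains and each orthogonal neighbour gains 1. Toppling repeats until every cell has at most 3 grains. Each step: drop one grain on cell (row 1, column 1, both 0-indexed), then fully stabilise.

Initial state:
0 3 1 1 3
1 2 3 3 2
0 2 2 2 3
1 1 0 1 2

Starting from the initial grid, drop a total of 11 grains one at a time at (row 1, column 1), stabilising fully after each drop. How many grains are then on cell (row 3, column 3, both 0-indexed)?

2

t=0: 0 3 1 1 3
1 2 3 3 2
0 2 2 2 3
1 1 0 1 2
t=1: 0 3 1 1 3
1 3 3 3 2
0 2 2 2 3
1 1 0 1 2
t=2: 1 0 3 2 3
2 2 1 0 3
0 3 3 3 3
1 1 0 1 2
t=3: 1 0 3 2 3
2 3 1 0 3
0 3 3 3 3
1 1 0 1 2
t=4: 1 1 3 3 0
3 1 3 2 1
1 1 1 1 1
1 2 1 2 3
t=5: 1 1 3 3 0
3 2 3 2 1
1 1 1 1 1
1 2 1 2 3
t=6: 1 1 3 3 0
3 3 3 2 1
1 1 1 1 1
1 2 1 2 3
t=7: 2 3 1 1 1
0 2 2 0 2
2 2 2 2 1
1 2 1 2 3
t=8: 2 3 1 1 1
0 3 2 0 2
2 2 2 2 1
1 2 1 2 3
t=9: 3 0 2 1 1
1 1 3 0 2
2 3 2 2 1
1 2 1 2 3
t=10: 3 0 2 1 1
1 2 3 0 2
2 3 2 2 1
1 2 1 2 3
t=11: 3 0 2 1 1
1 3 3 0 2
2 3 2 2 1
1 2 1 2 3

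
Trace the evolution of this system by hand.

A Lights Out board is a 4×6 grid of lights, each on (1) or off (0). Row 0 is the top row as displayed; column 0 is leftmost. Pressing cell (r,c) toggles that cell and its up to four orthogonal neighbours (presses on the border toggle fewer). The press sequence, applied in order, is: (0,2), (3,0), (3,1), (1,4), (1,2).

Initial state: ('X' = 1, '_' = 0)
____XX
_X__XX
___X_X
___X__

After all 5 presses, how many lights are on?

11

step 0: ____XX
_X__XX
___X_X
___X__
step 1: _XXXXX
_XX_XX
___X_X
___X__
step 2: _XXXXX
_XX_XX
X__X_X
XX_X__
step 3: _XXXXX
_XX_XX
XX_X_X
__XX__
step 4: _XXX_X
_XXX__
XX_XXX
__XX__
step 5: _X_X_X
______
XXXXXX
__XX__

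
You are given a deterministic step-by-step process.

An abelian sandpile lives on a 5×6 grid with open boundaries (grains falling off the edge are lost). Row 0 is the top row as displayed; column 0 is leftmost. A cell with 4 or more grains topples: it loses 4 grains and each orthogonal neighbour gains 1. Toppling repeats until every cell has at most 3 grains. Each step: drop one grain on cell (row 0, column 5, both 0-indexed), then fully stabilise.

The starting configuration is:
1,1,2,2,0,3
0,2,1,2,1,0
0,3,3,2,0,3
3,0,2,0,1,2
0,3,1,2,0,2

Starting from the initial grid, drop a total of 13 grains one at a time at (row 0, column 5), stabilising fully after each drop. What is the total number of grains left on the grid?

44

step 0: 1,1,2,2,0,3
0,2,1,2,1,0
0,3,3,2,0,3
3,0,2,0,1,2
0,3,1,2,0,2
step 1: 1,1,2,2,1,0
0,2,1,2,1,1
0,3,3,2,0,3
3,0,2,0,1,2
0,3,1,2,0,2
step 2: 1,1,2,2,1,1
0,2,1,2,1,1
0,3,3,2,0,3
3,0,2,0,1,2
0,3,1,2,0,2
step 3: 1,1,2,2,1,2
0,2,1,2,1,1
0,3,3,2,0,3
3,0,2,0,1,2
0,3,1,2,0,2
step 4: 1,1,2,2,1,3
0,2,1,2,1,1
0,3,3,2,0,3
3,0,2,0,1,2
0,3,1,2,0,2
step 5: 1,1,2,2,2,0
0,2,1,2,1,2
0,3,3,2,0,3
3,0,2,0,1,2
0,3,1,2,0,2
step 6: 1,1,2,2,2,1
0,2,1,2,1,2
0,3,3,2,0,3
3,0,2,0,1,2
0,3,1,2,0,2
step 7: 1,1,2,2,2,2
0,2,1,2,1,2
0,3,3,2,0,3
3,0,2,0,1,2
0,3,1,2,0,2
step 8: 1,1,2,2,2,3
0,2,1,2,1,2
0,3,3,2,0,3
3,0,2,0,1,2
0,3,1,2,0,2
step 9: 1,1,2,2,3,0
0,2,1,2,1,3
0,3,3,2,0,3
3,0,2,0,1,2
0,3,1,2,0,2
step 10: 1,1,2,2,3,1
0,2,1,2,1,3
0,3,3,2,0,3
3,0,2,0,1,2
0,3,1,2,0,2
step 11: 1,1,2,2,3,2
0,2,1,2,1,3
0,3,3,2,0,3
3,0,2,0,1,2
0,3,1,2,0,2
step 12: 1,1,2,2,3,3
0,2,1,2,1,3
0,3,3,2,0,3
3,0,2,0,1,2
0,3,1,2,0,2
step 13: 1,1,2,3,0,2
0,2,1,2,3,1
0,3,3,2,1,0
3,0,2,0,1,3
0,3,1,2,0,2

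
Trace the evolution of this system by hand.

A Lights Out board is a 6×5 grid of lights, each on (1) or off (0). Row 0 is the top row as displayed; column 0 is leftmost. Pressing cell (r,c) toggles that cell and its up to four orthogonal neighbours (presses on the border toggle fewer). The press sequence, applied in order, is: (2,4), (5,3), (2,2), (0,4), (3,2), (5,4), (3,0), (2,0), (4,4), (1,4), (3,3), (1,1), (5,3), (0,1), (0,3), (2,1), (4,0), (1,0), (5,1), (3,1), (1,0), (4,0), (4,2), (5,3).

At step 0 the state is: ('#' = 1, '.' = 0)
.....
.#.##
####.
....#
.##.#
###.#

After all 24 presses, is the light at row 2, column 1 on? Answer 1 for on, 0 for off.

0

[0] .....
.#.##
####.
....#
.##.#
###.#
[1] .....
.#.#.
###.#
.....
.##.#
###.#
[2] .....
.#.#.
###.#
.....
.####
##.#.
[3] .....
.###.
#..##
..#..
.####
##.#.
[4] ...##
.####
#..##
..#..
.####
##.#.
[5] ...##
.####
#.###
.#.#.
.#.##
##.#.
[6] ...##
.####
#.###
.#.#.
.#.#.
##..#
[7] ...##
.####
..###
#..#.
##.#.
##..#
[8] ...##
#####
#####
...#.
##.#.
##..#
[9] ...##
#####
#####
...##
##..#
##...
[10] ...#.
###..
####.
...##
##..#
##...
[11] ...#.
###..
###..
..#..
##.##
##...
[12] .#.#.
.....
#.#..
..#..
##.##
##...
[13] .#.#.
.....
#.#..
..#..
##..#
#####
[14] #.##.
.#...
#.#..
..#..
##..#
#####
[15] #...#
.#.#.
#.#..
..#..
##..#
#####
[16] #...#
...#.
.#...
.##..
##..#
#####
[17] #...#
...#.
.#...
###..
....#
.####
[18] ....#
##.#.
##...
###..
....#
.####
[19] ....#
##.#.
##...
###..
.#..#
#..##
[20] ....#
##.#.
#....
.....
....#
#..##
[21] #...#
...#.
.....
.....
....#
#..##
[22] #...#
...#.
.....
#....
##..#
...##
[23] #...#
...#.
.....
#.#..
#.###
..###
[24] #...#
...#.
.....
#.#..
#.#.#
.....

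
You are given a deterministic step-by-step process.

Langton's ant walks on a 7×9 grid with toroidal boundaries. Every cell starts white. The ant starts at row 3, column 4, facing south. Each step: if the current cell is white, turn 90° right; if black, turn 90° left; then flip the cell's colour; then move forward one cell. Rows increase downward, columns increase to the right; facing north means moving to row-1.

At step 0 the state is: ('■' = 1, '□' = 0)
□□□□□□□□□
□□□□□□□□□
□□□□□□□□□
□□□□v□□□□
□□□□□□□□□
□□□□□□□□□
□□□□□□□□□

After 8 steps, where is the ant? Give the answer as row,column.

3,4

[0] □□□□□□□□□
□□□□□□□□□
□□□□□□□□□
□□□□v□□□□
□□□□□□□□□
□□□□□□□□□
□□□□□□□□□
[1] □□□□□□□□□
□□□□□□□□□
□□□□□□□□□
□□□<■□□□□
□□□□□□□□□
□□□□□□□□□
□□□□□□□□□
[2] □□□□□□□□□
□□□□□□□□□
□□□^□□□□□
□□□■■□□□□
□□□□□□□□□
□□□□□□□□□
□□□□□□□□□
[3] □□□□□□□□□
□□□□□□□□□
□□□■>□□□□
□□□■■□□□□
□□□□□□□□□
□□□□□□□□□
□□□□□□□□□
[4] □□□□□□□□□
□□□□□□□□□
□□□■■□□□□
□□□■v□□□□
□□□□□□□□□
□□□□□□□□□
□□□□□□□□□
[5] □□□□□□□□□
□□□□□□□□□
□□□■■□□□□
□□□■□>□□□
□□□□□□□□□
□□□□□□□□□
□□□□□□□□□
[6] □□□□□□□□□
□□□□□□□□□
□□□■■□□□□
□□□■□■□□□
□□□□□v□□□
□□□□□□□□□
□□□□□□□□□
[7] □□□□□□□□□
□□□□□□□□□
□□□■■□□□□
□□□■□■□□□
□□□□<■□□□
□□□□□□□□□
□□□□□□□□□
[8] □□□□□□□□□
□□□□□□□□□
□□□■■□□□□
□□□■^■□□□
□□□□■■□□□
□□□□□□□□□
□□□□□□□□□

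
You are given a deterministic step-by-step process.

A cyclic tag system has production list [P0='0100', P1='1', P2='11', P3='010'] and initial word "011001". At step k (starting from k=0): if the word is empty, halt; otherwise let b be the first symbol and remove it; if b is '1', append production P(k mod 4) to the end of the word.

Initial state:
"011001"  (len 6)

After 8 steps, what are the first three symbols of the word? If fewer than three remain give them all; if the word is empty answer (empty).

[0] "011001"  (len 6)
[1] "11001"  (len 5)
[2] "10011"  (len 5)
[3] "001111"  (len 6)
[4] "01111"  (len 5)
[5] "1111"  (len 4)
[6] "1111"  (len 4)
[7] "11111"  (len 5)
[8] "1111010"  (len 7)

111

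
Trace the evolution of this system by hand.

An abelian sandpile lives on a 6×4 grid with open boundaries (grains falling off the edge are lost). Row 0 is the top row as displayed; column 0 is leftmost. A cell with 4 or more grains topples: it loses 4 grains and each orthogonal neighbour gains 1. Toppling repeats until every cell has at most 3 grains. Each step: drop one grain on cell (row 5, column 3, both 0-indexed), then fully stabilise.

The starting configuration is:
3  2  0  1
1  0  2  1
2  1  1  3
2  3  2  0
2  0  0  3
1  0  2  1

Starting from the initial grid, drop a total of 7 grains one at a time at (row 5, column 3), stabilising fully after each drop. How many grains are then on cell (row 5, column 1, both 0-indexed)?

0) 3  2  0  1
1  0  2  1
2  1  1  3
2  3  2  0
2  0  0  3
1  0  2  1
1) 3  2  0  1
1  0  2  1
2  1  1  3
2  3  2  0
2  0  0  3
1  0  2  2
2) 3  2  0  1
1  0  2  1
2  1  1  3
2  3  2  0
2  0  0  3
1  0  2  3
3) 3  2  0  1
1  0  2  1
2  1  1  3
2  3  2  1
2  0  1  0
1  0  3  1
4) 3  2  0  1
1  0  2  1
2  1  1  3
2  3  2  1
2  0  1  0
1  0  3  2
5) 3  2  0  1
1  0  2  1
2  1  1  3
2  3  2  1
2  0  1  0
1  0  3  3
6) 3  2  0  1
1  0  2  1
2  1  1  3
2  3  2  1
2  0  2  1
1  1  0  1
7) 3  2  0  1
1  0  2  1
2  1  1  3
2  3  2  1
2  0  2  1
1  1  0  2

1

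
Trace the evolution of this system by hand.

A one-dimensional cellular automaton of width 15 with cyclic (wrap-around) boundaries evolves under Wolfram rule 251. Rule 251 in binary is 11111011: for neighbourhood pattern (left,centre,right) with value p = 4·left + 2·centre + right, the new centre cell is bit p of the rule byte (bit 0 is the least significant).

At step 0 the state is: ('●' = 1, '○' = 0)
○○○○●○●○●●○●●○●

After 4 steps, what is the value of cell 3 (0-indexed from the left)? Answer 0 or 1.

1

step 0: ○○○○●○●○●●○●●○●
step 1: ●●●●○●○●●●●●●●○
step 2: ●●●●●○●●●●●●●●●
step 3: ●●●●●●●●●●●●●●●
step 4: ●●●●●●●●●●●●●●●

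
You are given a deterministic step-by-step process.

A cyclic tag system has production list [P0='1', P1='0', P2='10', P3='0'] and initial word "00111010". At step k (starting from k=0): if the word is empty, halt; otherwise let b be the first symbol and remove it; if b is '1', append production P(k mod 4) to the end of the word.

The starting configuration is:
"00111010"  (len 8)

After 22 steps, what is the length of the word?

gen 0: "00111010"  (len 8)
gen 1: "0111010"  (len 7)
gen 2: "111010"  (len 6)
gen 3: "1101010"  (len 7)
gen 4: "1010100"  (len 7)
gen 5: "0101001"  (len 7)
gen 6: "101001"  (len 6)
gen 7: "0100110"  (len 7)
gen 8: "100110"  (len 6)
gen 9: "001101"  (len 6)
gen 10: "01101"  (len 5)
gen 11: "1101"  (len 4)
gen 12: "1010"  (len 4)
gen 13: "0101"  (len 4)
gen 14: "101"  (len 3)
gen 15: "0110"  (len 4)
gen 16: "110"  (len 3)
gen 17: "101"  (len 3)
gen 18: "010"  (len 3)
gen 19: "10"  (len 2)
gen 20: "00"  (len 2)
gen 21: "0"  (len 1)
gen 22: (halted — word empty)

0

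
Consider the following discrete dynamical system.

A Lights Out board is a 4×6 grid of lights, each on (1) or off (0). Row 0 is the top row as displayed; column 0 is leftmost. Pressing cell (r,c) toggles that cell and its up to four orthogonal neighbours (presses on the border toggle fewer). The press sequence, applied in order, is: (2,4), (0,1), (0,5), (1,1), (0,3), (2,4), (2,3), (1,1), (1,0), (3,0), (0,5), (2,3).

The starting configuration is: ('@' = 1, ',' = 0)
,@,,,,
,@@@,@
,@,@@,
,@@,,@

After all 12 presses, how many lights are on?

step 0: ,@,,,,
,@@@,@
,@,@@,
,@@,,@
step 1: ,@,,,,
,@@@@@
,@,,,@
,@@,@@
step 2: @,@,,,
,,@@@@
,@,,,@
,@@,@@
step 3: @,@,@@
,,@@@,
,@,,,@
,@@,@@
step 4: @@@,@@
@@,@@,
,,,,,@
,@@,@@
step 5: @@,@,@
@@,,@,
,,,,,@
,@@,@@
step 6: @@,@,@
@@,,,,
,,,@@,
,@@,,@
step 7: @@,@,@
@@,@,,
,,@,,,
,@@@,@
step 8: @,,@,@
,,@@,,
,@@,,,
,@@@,@
step 9: ,,,@,@
@@@@,,
@@@,,,
,@@@,@
step 10: ,,,@,@
@@@@,,
,@@,,,
@,@@,@
step 11: ,,,@@,
@@@@,@
,@@,,,
@,@@,@
step 12: ,,,@@,
@@@,,@
,@,@@,
@,@,,@

12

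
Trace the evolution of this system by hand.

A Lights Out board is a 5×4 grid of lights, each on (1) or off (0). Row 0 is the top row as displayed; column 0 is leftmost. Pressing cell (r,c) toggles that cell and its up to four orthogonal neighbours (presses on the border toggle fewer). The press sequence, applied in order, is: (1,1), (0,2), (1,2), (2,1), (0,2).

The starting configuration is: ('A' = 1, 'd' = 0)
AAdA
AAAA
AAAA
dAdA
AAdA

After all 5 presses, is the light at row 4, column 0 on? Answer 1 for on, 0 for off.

1

[0] AAdA
AAAA
AAAA
dAdA
AAdA
[1] AddA
dddA
AdAA
dAdA
AAdA
[2] AAAd
ddAA
AdAA
dAdA
AAdA
[3] AAdd
dAdd
AddA
dAdA
AAdA
[4] AAdd
dddd
dAAA
dddA
AAdA
[5] AdAA
ddAd
dAAA
dddA
AAdA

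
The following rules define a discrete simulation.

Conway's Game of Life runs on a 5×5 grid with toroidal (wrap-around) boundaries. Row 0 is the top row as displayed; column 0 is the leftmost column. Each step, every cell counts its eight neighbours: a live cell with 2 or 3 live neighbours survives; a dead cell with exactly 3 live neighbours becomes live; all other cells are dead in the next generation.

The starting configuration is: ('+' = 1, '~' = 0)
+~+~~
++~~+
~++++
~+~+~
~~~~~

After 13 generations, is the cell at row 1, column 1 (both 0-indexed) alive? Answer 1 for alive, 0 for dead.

gen 0: +~+~~
++~~+
~++++
~+~+~
~~~~~
gen 1: +~~~+
~~~~~
~~~~~
++~++
~++~~
gen 2: ++~~~
~~~~~
+~~~+
++~++
~~+~~
gen 3: ~+~~~
~+~~+
~+~+~
~+++~
~~++~
gen 4: ++~+~
~+~~~
~+~++
~+~~+
~~~+~
gen 5: ++~~+
~+~+~
~+~++
~~~~+
~+~+~
gen 6: ~+~++
~+~+~
~~~++
~~~~+
~+++~
gen 7: ~+~~+
~~~~~
+~+++
+~~~+
~+~~~
gen 8: +~~~~
~++~~
++~+~
~~+~~
~+~~+
gen 9: +~+~~
~~+~+
+~~+~
~~+++
++~~~
gen 10: +~+++
+~+~+
++~~~
~~++~
+~~~~
gen 11: ~~+~~
~~+~~
+~~~~
+~+~+
+~~~~
gen 12: ~+~~~
~+~~~
+~~++
+~~~+
+~~++
gen 13: ~++~+
~++~+
~+~+~
~+~~~
~+~+~

1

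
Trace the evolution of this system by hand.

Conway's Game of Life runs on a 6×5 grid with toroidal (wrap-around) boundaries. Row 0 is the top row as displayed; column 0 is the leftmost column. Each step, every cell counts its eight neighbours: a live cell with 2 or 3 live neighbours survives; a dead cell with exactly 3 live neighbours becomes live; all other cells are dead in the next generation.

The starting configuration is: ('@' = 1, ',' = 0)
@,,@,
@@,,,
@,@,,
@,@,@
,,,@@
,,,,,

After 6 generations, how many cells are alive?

6

k=0  @,,@,
@@,,,
@,@,,
@,@,@
,,,@@
,,,,,
k=1  @@,,@
@,@,,
,,@@,
@,@,,
@,,@@
,,,@,
k=2  @@@@@
@,@,,
,,@@@
@,@,,
@@@@,
,@@@,
k=3  ,,,,,
,,,,,
@,@,@
@,,,,
@,,,,
,,,,,
k=4  ,,,,,
,,,,,
@@,,@
@,,,,
,,,,,
,,,,,
k=5  ,,,,,
@,,,,
@@,,@
@@,,@
,,,,,
,,,,,
k=6  ,,,,,
@@,,@
,,,,,
,@,,@
@,,,,
,,,,,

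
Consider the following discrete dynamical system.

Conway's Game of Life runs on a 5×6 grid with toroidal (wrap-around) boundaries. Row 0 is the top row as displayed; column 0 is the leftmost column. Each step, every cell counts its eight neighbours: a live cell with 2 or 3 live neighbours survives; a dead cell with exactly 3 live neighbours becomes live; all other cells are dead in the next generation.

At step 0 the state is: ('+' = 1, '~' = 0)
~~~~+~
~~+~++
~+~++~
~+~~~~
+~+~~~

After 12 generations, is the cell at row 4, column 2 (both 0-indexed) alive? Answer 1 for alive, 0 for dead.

k=0  ~~~~+~
~~+~++
~+~++~
~+~~~~
+~+~~~
k=1  ~+~~+~
~~+~~+
++~+++
++~+~~
~+~~~~
k=2  +++~~~
~~+~~~
~~~+~~
~~~+~~
~+~~~~
k=3  +~+~~~
~~++~~
~~++~~
~~+~~~
++~~~~
k=4  +~++~~
~~~~~~
~+~~~~
~~++~~
+~+~~~
k=5  ~~++~~
~++~~~
~~+~~~
~~++~~
~~~~~~
k=6  ~+++~~
~+~~~~
~~~~~~
~~++~~
~~~~~~
k=7  ~++~~~
~+~~~~
~~+~~~
~~~~~~
~+~~~~
k=8  +++~~~
~+~~~~
~~~~~~
~~~~~~
~++~~~
k=9  +~~~~~
+++~~~
~~~~~~
~~~~~~
+~+~~~
k=10  +~+~~+
++~~~~
~+~~~~
~~~~~~
~+~~~~
k=11  ~~+~~+
~~+~~+
++~~~~
~~~~~~
++~~~~
k=12  ~~+~~+
~~+~~+
++~~~~
~~~~~~
++~~~~

0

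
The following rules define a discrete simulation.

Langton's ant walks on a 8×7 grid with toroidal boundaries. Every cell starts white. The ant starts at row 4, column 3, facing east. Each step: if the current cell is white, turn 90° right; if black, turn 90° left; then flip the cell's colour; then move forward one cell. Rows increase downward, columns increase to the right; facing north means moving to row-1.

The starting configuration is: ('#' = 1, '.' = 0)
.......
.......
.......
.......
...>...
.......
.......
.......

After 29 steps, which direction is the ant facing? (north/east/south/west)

south

t=0: .......
.......
.......
.......
...>...
.......
.......
.......
t=1: .......
.......
.......
.......
...#...
...v...
.......
.......
t=2: .......
.......
.......
.......
...#...
..<#...
.......
.......
t=3: .......
.......
.......
.......
..^#...
..##...
.......
.......
t=4: .......
.......
.......
.......
..#>...
..##...
.......
.......
t=5: .......
.......
.......
...^...
..#....
..##...
.......
.......
t=6: .......
.......
.......
...#>..
..#....
..##...
.......
.......
t=7: .......
.......
.......
...##..
..#.v..
..##...
.......
.......
t=8: .......
.......
.......
...##..
..#<#..
..##...
.......
.......
t=9: .......
.......
.......
...^#..
..###..
..##...
.......
.......
t=10: .......
.......
.......
..<.#..
..###..
..##...
.......
.......
t=11: .......
.......
..^....
..#.#..
..###..
..##...
.......
.......
t=12: .......
.......
..#>...
..#.#..
..###..
..##...
.......
.......
t=13: .......
.......
..##...
..#v#..
..###..
..##...
.......
.......
t=14: .......
.......
..##...
..<##..
..###..
..##...
.......
.......
t=15: .......
.......
..##...
...##..
..v##..
..##...
.......
.......
t=16: .......
.......
..##...
...##..
...>#..
..##...
.......
.......
t=17: .......
.......
..##...
...^#..
....#..
..##...
.......
.......
t=18: .......
.......
..##...
..<.#..
....#..
..##...
.......
.......
t=19: .......
.......
..^#...
..#.#..
....#..
..##...
.......
.......
t=20: .......
.......
.<.#...
..#.#..
....#..
..##...
.......
.......
t=21: .......
.^.....
.#.#...
..#.#..
....#..
..##...
.......
.......
t=22: .......
.#>....
.#.#...
..#.#..
....#..
..##...
.......
.......
t=23: .......
.##....
.#v#...
..#.#..
....#..
..##...
.......
.......
t=24: .......
.##....
.<##...
..#.#..
....#..
..##...
.......
.......
t=25: .......
.##....
..##...
.v#.#..
....#..
..##...
.......
.......
t=26: .......
.##....
..##...
<##.#..
....#..
..##...
.......
.......
t=27: .......
.##....
^.##...
###.#..
....#..
..##...
.......
.......
t=28: .......
.##....
#>##...
###.#..
....#..
..##...
.......
.......
t=29: .......
.##....
####...
#v#.#..
....#..
..##...
.......
.......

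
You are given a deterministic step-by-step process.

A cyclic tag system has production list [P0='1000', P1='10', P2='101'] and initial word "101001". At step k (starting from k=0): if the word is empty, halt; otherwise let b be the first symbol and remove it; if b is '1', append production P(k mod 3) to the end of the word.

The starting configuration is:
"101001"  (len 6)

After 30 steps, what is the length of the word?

gen 0: "101001"  (len 6)
gen 1: "010011000"  (len 9)
gen 2: "10011000"  (len 8)
gen 3: "0011000101"  (len 10)
gen 4: "011000101"  (len 9)
gen 5: "11000101"  (len 8)
gen 6: "1000101101"  (len 10)
gen 7: "0001011011000"  (len 13)
gen 8: "001011011000"  (len 12)
gen 9: "01011011000"  (len 11)
gen 10: "1011011000"  (len 10)
gen 11: "01101100010"  (len 11)
gen 12: "1101100010"  (len 10)
gen 13: "1011000101000"  (len 13)
gen 14: "01100010100010"  (len 14)
gen 15: "1100010100010"  (len 13)
gen 16: "1000101000101000"  (len 16)
gen 17: "00010100010100010"  (len 17)
gen 18: "0010100010100010"  (len 16)
gen 19: "010100010100010"  (len 15)
gen 20: "10100010100010"  (len 14)
gen 21: "0100010100010101"  (len 16)
gen 22: "100010100010101"  (len 15)
gen 23: "0001010001010110"  (len 16)
gen 24: "001010001010110"  (len 15)
gen 25: "01010001010110"  (len 14)
gen 26: "1010001010110"  (len 13)
gen 27: "010001010110101"  (len 15)
gen 28: "10001010110101"  (len 14)
gen 29: "000101011010110"  (len 15)
gen 30: "00101011010110"  (len 14)

14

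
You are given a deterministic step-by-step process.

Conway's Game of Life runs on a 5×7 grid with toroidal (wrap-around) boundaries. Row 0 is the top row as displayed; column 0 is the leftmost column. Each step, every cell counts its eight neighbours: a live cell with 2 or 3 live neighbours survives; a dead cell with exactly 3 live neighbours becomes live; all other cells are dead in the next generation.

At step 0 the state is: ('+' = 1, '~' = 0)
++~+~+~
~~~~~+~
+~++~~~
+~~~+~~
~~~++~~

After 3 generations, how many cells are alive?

7

0) ++~+~+~
~~~~~+~
+~++~~~
+~~~+~~
~~~++~~
1) ~~++~++
+~~+~~~
~+~++~+
~++~+~~
++++~++
2) ~~~~~+~
++~~~~~
~+~~++~
~~~~~~~
~~~~~~~
3) ~~~~~~~
++~~+++
++~~~~~
~~~~~~~
~~~~~~~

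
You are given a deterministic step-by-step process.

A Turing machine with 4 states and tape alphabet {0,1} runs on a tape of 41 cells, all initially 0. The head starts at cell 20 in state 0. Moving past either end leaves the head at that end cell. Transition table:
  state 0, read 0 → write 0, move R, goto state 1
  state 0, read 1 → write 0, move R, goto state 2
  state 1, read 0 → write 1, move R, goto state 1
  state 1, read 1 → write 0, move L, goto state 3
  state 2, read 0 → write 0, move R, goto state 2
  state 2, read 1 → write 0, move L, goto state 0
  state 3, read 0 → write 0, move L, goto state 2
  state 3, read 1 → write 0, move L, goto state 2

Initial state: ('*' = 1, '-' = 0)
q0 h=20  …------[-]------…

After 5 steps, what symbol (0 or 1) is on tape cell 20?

0

step 0: q0 h=20  …------[-]------…
step 1: q1 h=21  …------[-]------…
step 2: q1 h=22  …-----*[-]------…
step 3: q1 h=23  …----**[-]------…
step 4: q1 h=24  …---***[-]------…
step 5: q1 h=25  …--****[-]------…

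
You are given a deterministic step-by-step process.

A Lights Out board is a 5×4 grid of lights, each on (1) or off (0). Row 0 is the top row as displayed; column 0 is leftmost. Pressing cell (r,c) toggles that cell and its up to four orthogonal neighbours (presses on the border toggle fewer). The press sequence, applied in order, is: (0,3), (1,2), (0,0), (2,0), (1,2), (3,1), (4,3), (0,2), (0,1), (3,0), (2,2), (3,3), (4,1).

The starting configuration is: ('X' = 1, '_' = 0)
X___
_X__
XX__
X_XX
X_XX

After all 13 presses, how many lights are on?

11

t=0: X___
_X__
XX__
X_XX
X_XX
t=1: X_XX
_X_X
XX__
X_XX
X_XX
t=2: X__X
__X_
XXX_
X_XX
X_XX
t=3: _X_X
X_X_
XXX_
X_XX
X_XX
t=4: _X_X
__X_
__X_
__XX
X_XX
t=5: _XXX
_X_X
____
__XX
X_XX
t=6: _XXX
_X_X
_X__
XX_X
XXXX
t=7: _XXX
_X_X
_X__
XX__
XX__
t=8: ____
_XXX
_X__
XX__
XX__
t=9: XXX_
__XX
_X__
XX__
XX__
t=10: XXX_
__XX
XX__
____
_X__
t=11: XXX_
___X
X_XX
__X_
_X__
t=12: XXX_
___X
X_X_
___X
_X_X
t=13: XXX_
___X
X_X_
_X_X
X_XX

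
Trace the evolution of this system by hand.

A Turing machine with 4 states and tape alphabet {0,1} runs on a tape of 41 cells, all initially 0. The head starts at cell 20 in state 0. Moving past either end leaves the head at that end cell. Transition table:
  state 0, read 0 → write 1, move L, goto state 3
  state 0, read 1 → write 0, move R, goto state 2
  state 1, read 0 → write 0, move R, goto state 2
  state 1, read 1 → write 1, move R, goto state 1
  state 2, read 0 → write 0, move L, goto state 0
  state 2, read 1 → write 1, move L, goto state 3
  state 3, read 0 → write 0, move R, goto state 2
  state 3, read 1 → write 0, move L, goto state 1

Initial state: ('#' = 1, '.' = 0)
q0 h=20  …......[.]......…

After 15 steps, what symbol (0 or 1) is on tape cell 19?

step 0: q0 h=20  …......[.]......…
step 1: q3 h=19  …......[.]#.....…
step 2: q2 h=20  …......[#]......…
step 3: q3 h=19  …......[.]#.....…
step 4: q2 h=20  …......[#]......…
step 5: q3 h=19  …......[.]#.....…
step 6: q2 h=20  …......[#]......…
step 7: q3 h=19  …......[.]#.....…
step 8: q2 h=20  …......[#]......…
step 9: q3 h=19  …......[.]#.....…
step 10: q2 h=20  …......[#]......…
step 11: q3 h=19  …......[.]#.....…
step 12: q2 h=20  …......[#]......…
step 13: q3 h=19  …......[.]#.....…
step 14: q2 h=20  …......[#]......…
step 15: q3 h=19  …......[.]#.....…

0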